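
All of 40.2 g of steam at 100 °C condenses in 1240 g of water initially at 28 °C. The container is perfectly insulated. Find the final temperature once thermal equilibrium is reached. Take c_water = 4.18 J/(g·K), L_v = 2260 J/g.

Energy conservation, ΣQ = 0:
latent heat released on condensation: 40.2·2260 = 90852; condensed water 100 °C→T: 168.04(T − 100); water warms: 1240·4.18·(T − 28) = 5183.2(T − 28)
5351.2 T = 90852 + 16804 + 145130 = 252785
T ≈ 47.24 °C — below 100 °C, confirming all the steam condensed.

T_f ≈ 47.2 °C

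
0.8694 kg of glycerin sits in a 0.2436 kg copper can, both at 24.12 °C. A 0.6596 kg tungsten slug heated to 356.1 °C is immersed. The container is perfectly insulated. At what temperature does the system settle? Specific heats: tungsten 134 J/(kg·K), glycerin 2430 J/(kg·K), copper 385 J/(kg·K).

Let T be the final temperature. ΣQ_i = 0:
0.6596×134×(T − 356.1) + 0.8694×2430×(T − 24.12) + 0.2436×385×(T − 24.12) = 0
(88.39 + 2112.6 + 93.79) T = 88.39×356.1 + 2112.6×24.12 + 93.79×24.12
T = 84693/2294.8 ≈ 36.91 °C

T_f ≈ 36.9 °C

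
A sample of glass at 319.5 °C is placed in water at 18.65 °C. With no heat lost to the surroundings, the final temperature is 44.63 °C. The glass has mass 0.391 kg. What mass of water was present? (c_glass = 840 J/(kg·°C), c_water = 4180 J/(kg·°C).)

m ≈ 0.831 kg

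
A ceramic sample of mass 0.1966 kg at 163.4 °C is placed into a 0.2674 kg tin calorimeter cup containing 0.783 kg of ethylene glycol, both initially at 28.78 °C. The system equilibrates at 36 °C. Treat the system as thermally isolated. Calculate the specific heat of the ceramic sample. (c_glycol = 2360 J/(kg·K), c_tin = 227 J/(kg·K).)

c ≈ 550 J/(kg·K)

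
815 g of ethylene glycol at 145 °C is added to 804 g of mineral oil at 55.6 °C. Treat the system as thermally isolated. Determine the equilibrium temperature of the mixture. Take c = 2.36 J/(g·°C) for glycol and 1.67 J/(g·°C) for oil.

Set heat shed by the hot body equal to heat absorbed by the cold body:
815·2.36·(145 − T) = 804·1.67·(T − 55.6)
1923.4(145 − T) = 1342.7(T − 55.6)
3266.1 T = 353546  ⇒  T ≈ 108.25 °C

T_f ≈ 108.2 °C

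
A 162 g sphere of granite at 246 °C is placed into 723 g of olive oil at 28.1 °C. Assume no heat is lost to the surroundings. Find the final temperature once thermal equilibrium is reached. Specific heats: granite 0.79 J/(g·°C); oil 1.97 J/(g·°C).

Conservation of energy gives ΣQ = 0:
162×0.79×(T − 246) + 723×1.97×(T − 28.1) = 0
127.98(T − 246) + 1424.3(T − 28.1) = 0
(127.98 + 1424.3) T = 127.98×246 + 1424.3×28.1
T = 71506/1552.3 ≈ 46.06 °C

T_f ≈ 46.1 °C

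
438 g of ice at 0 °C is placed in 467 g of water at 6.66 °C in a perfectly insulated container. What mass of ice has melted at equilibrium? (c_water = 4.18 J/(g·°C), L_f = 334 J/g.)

m_melted ≈ 38.9 g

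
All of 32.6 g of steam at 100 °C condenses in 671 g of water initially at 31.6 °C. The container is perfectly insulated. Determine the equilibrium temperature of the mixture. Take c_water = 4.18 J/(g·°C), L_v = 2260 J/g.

Net heat exchanged in the isolated system is zero:
steam→water at 100 °C releases m L_v = 32.6·2260 = 73676; condensate cools 100→T: 32.6·4.18·(T − 100) = 136.27(T − 100); original water: 2804.8(T − 31.6)
2941 T = 73676 + 13627 + 88631 = 175934
T ≈ 59.82 °C — below 100 °C, confirming all the steam condensed.

T_f ≈ 59.8 °C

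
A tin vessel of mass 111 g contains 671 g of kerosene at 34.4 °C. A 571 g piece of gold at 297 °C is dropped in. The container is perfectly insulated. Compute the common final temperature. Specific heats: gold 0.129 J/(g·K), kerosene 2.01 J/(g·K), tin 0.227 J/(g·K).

Net heat exchanged in the isolated system is zero:
571·0.129·(T − 297) + 671·2.01·(T − 34.4) + 111·0.227·(T − 34.4) = 0
73.66(T − 297) + 1348.7(T − 34.4) + 25.2(T − 34.4) = 0
(73.66 + 1348.7 + 25.2) T = 73.66·297 + 1348.7·34.4 + 25.2·34.4
T = 69139/1447.6 ≈ 47.76 °C

T_f ≈ 47.8 °C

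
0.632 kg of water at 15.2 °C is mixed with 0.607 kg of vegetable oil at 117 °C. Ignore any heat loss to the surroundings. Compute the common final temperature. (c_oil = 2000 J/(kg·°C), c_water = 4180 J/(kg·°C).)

Conservation of energy gives ΣQ = 0:
0.607·2000·(T − 117) + 0.632·4180·(T − 15.2) = 0
(1214 + 2641.8) T = 1214·117 + 2641.8·15.2
T ≈ 47.25 °C

T_f ≈ 47.3 °C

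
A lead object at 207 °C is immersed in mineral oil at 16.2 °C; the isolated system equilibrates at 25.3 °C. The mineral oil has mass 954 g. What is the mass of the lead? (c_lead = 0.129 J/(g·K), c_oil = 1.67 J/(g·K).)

m ≈ 619 g

Heat lost by the lead = heat gained by the oil:
m×0.129×(207 − 25.3) = 954×1.67×(25.3 − 16.2)
23.44 m = 14498  ⇒  m ≈ 618.5 g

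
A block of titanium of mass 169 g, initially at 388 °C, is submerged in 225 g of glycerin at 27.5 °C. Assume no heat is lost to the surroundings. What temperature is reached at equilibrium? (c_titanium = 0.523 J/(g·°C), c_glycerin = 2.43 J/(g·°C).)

|Q_titanium| = |Q_glycerin|:
169×0.523×(388 − T) = 225×2.43×(T − 27.5)
88.39(388 − T) = 546.75(T − 27.5)
635.14 T = 49330  ⇒  T ≈ 77.67 °C

T_f ≈ 77.7 °C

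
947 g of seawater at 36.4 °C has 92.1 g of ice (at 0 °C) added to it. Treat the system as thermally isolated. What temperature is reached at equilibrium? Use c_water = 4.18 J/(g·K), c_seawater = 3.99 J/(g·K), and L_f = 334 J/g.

Net heat exchanged in the isolated system is zero:
fusion: m_ice L_f = 92.1×334 = 30761
  warm the meltwater: 384.98 T
  seawater cools: 947×3.99×(T − 36.4) = 3778.5(T − 36.4)
4163.5 T = 137538 − 30761 = 106777
T ≈ 25.65 °C (positive, so assuming full melt was valid).

T_f ≈ 25.6 °C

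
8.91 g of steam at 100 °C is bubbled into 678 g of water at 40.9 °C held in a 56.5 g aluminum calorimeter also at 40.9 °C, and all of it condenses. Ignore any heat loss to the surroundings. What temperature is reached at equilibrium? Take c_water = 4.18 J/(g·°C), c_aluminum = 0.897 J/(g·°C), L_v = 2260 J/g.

Heat gained plus heat lost sum to zero:
latent heat released on condensation: 8.91·2260 = 20137; condensed water 100 °C→T: 37.24(T − 100); original water: 2834(T − 40.9); cup: 50.68(T − 40.9)
2922 T = 20137 + 3724.4 + 117985 = 141846
T ≈ 48.54 °C (< 100 °C, so full condensation is consistent).

T_f ≈ 48.5 °C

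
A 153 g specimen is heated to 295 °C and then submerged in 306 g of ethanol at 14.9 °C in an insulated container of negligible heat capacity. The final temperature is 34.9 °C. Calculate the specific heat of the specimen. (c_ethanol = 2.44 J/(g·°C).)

Energy conservation, ΣQ = 0:
153·c·(34.9 − 295) + 306·2.44·(34.9 − 14.9) = 0
-39795 c = -14933
c = -14933/-39795 ≈ 0.3752 J/(g·°C)

c ≈ 0.375 J/(g·°C)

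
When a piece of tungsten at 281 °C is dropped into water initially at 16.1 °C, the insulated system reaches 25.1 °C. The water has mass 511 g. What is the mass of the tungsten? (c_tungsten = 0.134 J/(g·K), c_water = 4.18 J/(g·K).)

m ≈ 561 g

|Q_tungsten| = |Q_water|:
m×0.134×(281 − 25.1) = 511×4.18×(25.1 − 16.1)
34.29 m = 19224  ⇒  m ≈ 560.6 g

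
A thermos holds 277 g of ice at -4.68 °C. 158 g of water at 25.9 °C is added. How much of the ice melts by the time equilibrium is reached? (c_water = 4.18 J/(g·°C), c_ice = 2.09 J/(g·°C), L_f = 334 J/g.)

Cooling the water to 0 °C releases 158·4.18·25.9 = 17105 J.
Of that, 277·2.09·4.68 = 2709.4 J goes to bring the ice to 0 °C, leaving 14396 J.
To melt every bit of ice: 277·334 = 92518 J.
That's not enough to melt it all — equilibrium is at 0 °C with ice remaining.
m_melt = 14396 / L_f = 43.1 g.

m_melted ≈ 43.1 g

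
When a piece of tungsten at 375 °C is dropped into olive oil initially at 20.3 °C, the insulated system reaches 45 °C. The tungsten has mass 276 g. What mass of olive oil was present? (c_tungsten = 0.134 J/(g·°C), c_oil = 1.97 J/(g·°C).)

m ≈ 251 g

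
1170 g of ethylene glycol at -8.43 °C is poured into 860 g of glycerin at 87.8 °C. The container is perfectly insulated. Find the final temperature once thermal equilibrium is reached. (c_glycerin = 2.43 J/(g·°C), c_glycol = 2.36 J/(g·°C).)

With ΣQ=0 the equilibrium temperature is the m·c-weighted mean:
T_f = (2089.8*87.8 + 2761.2*(-8.43)) / (2089.8 + 2761.2)
    = 160208 / 4851 ≈ 33.03 °C

T_f ≈ 33.0 °C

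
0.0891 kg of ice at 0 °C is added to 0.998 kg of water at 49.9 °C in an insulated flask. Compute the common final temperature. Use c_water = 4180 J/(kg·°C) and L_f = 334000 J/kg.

Taking heat into each body as positive, Σ m c ΔT = 0:
melt ice: 0.0891×334000 = 29759; meltwater 0→T: 0.0891×4180×T = 372.44 T; water: 4171.6(T − 49.9)
4544.1 T = 208165 − 29759 = 178405
T ≈ 39.26 °C. Since T > 0 °C, the all-ice-melts assumption holds.

T_f ≈ 39.3 °C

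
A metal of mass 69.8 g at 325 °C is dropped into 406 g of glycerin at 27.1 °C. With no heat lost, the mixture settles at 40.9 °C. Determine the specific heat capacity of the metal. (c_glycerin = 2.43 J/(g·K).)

Let T be the final temperature. ΣQ_i = 0:
69.8×c×(40.9 − 325) + 406×2.43×(40.9 − 27.1) = 0
-19830 c = -13615
c = -13615/-19830 ≈ 0.6866 J/(g·K)

c ≈ 0.687 J/(g·K)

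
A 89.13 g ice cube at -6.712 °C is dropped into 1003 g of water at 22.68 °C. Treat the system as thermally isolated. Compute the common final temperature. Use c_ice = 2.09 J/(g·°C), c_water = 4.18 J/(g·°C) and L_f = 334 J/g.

Heat gained plus heat lost sum to zero:
ice -6.712→0 °C: 89.13·2.09·6.712 = 1250.3; melt ice: 89.13·334 = 29769; meltwater 0→T: 89.13·4.18·T = 372.56 T; water: 4192.5(T − 22.68)
4565.1 T = 95087 − 31020 = 64067
T ≈ 14.03 °C — above 0 °C, consistent with complete melting.

T_f ≈ 14.0 °C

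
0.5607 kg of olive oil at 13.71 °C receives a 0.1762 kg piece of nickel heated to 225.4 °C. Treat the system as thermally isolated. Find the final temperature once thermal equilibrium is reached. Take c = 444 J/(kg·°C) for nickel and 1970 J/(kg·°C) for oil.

Heat gained plus heat lost sum to zero:
0.1762×444×(T − 225.4) + 0.5607×1970×(T − 13.71) = 0
78.23(T − 225.4) + 1104.6(T − 13.71) = 0
(78.23 + 1104.6) T = 78.23×225.4 + 1104.6×13.71
T ≈ 27.71 °C

T_f ≈ 27.7 °C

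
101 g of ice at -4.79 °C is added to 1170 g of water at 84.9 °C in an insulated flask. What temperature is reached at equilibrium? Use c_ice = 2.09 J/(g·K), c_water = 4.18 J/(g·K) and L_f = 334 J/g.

T_f ≈ 71.6 °C

Sum of m c ΔT and latent-heat terms is zero:
warm ice to 0 °C: 101·2.09·(0 − (-4.79)) = 1011.1; latent heat to melt: 101·334 = 33734; meltwater 0→T: 101·4.18·T = 422.18 T; water cools: 1170·4.18·(T − 84.9) = 4890.6(T − 84.9)
5312.8 T = 415212 − 34745 = 380467
T ≈ 71.61 °C. Since T > 0 °C, the all-ice-melts assumption holds.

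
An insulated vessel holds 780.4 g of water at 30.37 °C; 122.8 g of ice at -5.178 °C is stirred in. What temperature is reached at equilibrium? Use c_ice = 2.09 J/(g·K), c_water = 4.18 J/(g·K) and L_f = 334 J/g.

Setting the total heat transfer to zero:
warm ice to 0 °C: 122.8·2.09·(0 − (-5.178)) = 1328.9; fusion: m_ice L_f = 122.8·334 = 41015; warm the meltwater: 513.3 T; water cools: 780.4·4.18·(T − 30.37) = 3262.1(T − 30.37)
3775.4 T = 99069 − 42344 = 56725
T ≈ 15.02 °C — above 0 °C, consistent with complete melting.

T_f ≈ 15.0 °C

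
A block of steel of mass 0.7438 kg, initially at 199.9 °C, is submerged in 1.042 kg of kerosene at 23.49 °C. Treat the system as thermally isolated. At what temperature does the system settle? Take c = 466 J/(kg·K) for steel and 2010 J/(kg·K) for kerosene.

|Q_steel| = |Q_kerosene|:
0.7438·466·(199.9 − T) = 1.042·2010·(T − 23.49)
346.61(199.9 − T) = 2094.4(T − 23.49)
2441 T = 118485  ⇒  T ≈ 48.54 °C

T_f ≈ 48.5 °C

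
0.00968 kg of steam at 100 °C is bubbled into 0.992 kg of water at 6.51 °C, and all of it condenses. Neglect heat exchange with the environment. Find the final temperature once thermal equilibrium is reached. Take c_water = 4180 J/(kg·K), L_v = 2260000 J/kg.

T_f ≈ 12.6 °C

Heat gained plus heat lost sum to zero:
latent heat released on condensation: 0.00968·2260000 = 21877
  condensed water 100 °C→T: 40.46(T − 100)
  original water: 4146.6(T − 6.51)
4187 T = 21877 + 4046.2 + 26994 = 52917
T ≈ 12.64 °C, under the boiling point, so the assumption holds.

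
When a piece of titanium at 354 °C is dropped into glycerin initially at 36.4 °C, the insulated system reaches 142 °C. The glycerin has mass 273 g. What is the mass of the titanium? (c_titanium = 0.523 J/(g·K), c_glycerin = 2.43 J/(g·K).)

Energy conservation, ΣQ = 0:
m×0.523×(142 − 354) + 273×2.43×(142 − 36.4) = 0
-110.88 m = -70054
m = -70054/-110.88 ≈ 631.8 g

m ≈ 632 g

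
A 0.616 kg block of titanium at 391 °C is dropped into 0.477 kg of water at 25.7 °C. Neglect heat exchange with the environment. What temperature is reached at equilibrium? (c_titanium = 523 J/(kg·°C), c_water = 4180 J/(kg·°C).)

T_f ≈ 76.5 °C

Taking heat into each body as positive, Σ m c ΔT = 0:
0.616×523×(T − 391) + 0.477×4180×(T − 25.7) = 0
322.17(T − 391) + 1993.9(T − 25.7) = 0
2316 T = 177210
T = 177210/2316 ≈ 76.51 °C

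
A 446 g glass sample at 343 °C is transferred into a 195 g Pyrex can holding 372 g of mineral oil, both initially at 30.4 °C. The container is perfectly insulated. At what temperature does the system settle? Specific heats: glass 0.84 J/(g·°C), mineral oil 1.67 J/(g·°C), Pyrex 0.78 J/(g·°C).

T_f ≈ 132.4 °C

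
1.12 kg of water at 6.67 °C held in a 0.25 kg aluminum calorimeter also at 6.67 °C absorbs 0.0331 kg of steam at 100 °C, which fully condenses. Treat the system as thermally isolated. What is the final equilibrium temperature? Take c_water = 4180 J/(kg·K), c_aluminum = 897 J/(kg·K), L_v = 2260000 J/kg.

T_f ≈ 24.1 °C

Setting the total heat transfer to zero:
condense steam: −0.0331×2260000 = −74806
  condensed water 100 °C→T: 138.36(T − 100)
  original water: 4681.6(T − 6.67)
  cup: 224.25(T − 6.67)
5044.2 T = 74806 + 13836 + 32722 = 121364
T ≈ 24.06 °C — below 100 °C, confirming all the steam condensed.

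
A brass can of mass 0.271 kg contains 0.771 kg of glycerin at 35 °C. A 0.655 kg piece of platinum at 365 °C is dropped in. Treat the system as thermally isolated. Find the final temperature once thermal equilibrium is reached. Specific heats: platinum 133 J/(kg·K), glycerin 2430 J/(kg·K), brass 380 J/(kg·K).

T_f ≈ 48.9 °C

T_f = Σ m_i c_i T_i / Σ m_i c_i:
T_f = (87.12×365 + 1873.5×35 + 102.98×35) / (87.12 + 1873.5 + 102.98)
    = 100975 / 2063.6 ≈ 48.93 °C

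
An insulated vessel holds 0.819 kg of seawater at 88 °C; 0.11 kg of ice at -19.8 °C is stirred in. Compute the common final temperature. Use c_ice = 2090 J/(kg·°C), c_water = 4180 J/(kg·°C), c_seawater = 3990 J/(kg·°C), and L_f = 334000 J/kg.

Heat gained plus heat lost sum to zero:
warm ice to 0 °C: 0.11×2090×(0 − (-19.8)) = 4552; fusion: m_ice L_f = 0.11×334000 = 36740; warm the meltwater: 459.8 T; seawater: 3267.8(T − 88)
3727.6 T = 287567 − 41292 = 246275
T ≈ 66.07 °C. Since T > 0 °C, the all-ice-melts assumption holds.

T_f ≈ 66.1 °C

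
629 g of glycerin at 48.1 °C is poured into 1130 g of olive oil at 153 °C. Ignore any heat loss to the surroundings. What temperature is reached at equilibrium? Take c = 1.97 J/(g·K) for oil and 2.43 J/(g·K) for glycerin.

T_f ≈ 110.3 °C

Taking heat into each body as positive, Σ m c ΔT = 0:
1130*1.97*(T − 153) + 629*2.43*(T − 48.1) = 0
2226.1(T − 153) + 1528.5(T − 48.1) = 0
(2226.1 + 1528.5) T = 2226.1*153 + 1528.5*48.1
T ≈ 110.30 °C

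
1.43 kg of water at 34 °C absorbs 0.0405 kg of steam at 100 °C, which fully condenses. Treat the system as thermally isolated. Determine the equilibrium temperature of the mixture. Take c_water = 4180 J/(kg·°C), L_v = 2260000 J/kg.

Taking heat into each body as positive, Σ m c ΔT = 0:
steam→water at 100 °C releases m L_v = 0.0405×2260000 = 91530
  condensed water 100 °C→T: 169.29(T − 100)
  water warms: 1.43×4180×(T − 34) = 5977.4(T − 34)
6146.7 T = 91530 + 16929 + 203232 = 311691
T ≈ 50.71 °C (< 100 °C, so full condensation is consistent).

T_f ≈ 50.7 °C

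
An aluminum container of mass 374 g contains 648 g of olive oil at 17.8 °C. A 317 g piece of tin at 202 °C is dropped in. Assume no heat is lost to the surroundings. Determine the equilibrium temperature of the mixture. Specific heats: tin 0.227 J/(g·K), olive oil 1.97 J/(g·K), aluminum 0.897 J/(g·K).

T_f ≈ 25.7 °C

Net heat exchanged in the isolated system is zero:
317×0.227×(T − 202) + 648×1.97×(T − 17.8) + 374×0.897×(T − 17.8) = 0
71.96(T − 202) + 1276.6(T − 17.8) + 335.48(T − 17.8) = 0
(71.96 + 1276.6 + 335.48) T = 71.96×202 + 1276.6×17.8 + 335.48×17.8
T = 43230 / 1684 = 25.7 °C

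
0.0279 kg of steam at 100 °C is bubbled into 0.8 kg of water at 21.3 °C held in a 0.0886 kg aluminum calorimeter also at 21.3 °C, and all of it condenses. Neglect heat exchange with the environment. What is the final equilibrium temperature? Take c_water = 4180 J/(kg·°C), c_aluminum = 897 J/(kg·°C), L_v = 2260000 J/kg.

Let T be the final temperature. ΣQ_i = 0:
steam→water at 100 °C releases m L_v = 0.0279·2260000 = 63054
  condensate cools 100→T: 0.0279·4180·(T − 100) = 116.62(T − 100)
  water warms: 0.8·4180·(T − 21.3) = 3344(T − 21.3)
  aluminum cup: 0.0886·897·(T − 21.3) = 79.47(T − 21.3)
3540.1 T = 63054 + 11662 + 72920 = 147636
T ≈ 41.70 °C, under the boiling point, so the assumption holds.

T_f ≈ 41.7 °C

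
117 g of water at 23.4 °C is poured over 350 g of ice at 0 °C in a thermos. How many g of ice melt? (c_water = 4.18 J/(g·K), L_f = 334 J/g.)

Water can give up m c ΔT = 117×4.18×23.4 = 11444 J before reaching 0 °C.
Melting all 350 g of ice would need 350×334 = 116900 J.
Since 11444 < 116900 J, not all the ice melts; equilibrium is at 0 °C.
m_melted×334 = 11444  ⇒  m_melted ≈ 34.26 g.

m_melted ≈ 34.3 g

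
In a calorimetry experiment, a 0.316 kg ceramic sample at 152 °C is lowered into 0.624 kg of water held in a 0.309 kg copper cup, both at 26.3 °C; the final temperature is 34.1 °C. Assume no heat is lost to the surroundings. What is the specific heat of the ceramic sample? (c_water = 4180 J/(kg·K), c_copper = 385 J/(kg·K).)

c ≈ 571 J/(kg·K)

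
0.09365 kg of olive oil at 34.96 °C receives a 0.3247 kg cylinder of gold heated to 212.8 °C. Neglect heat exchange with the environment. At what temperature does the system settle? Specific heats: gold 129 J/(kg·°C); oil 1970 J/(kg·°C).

With ΣQ=0 the equilibrium temperature is the m·c-weighted mean:
T_f = (41.89*212.8 + 184.49*34.96) / (41.89 + 184.49)
    = 15363 / 226.38 ≈ 67.87 °C

T_f ≈ 67.9 °C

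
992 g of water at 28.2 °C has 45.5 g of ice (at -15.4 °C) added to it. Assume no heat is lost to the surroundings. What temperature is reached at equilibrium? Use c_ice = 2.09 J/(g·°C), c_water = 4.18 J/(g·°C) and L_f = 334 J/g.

T_f ≈ 23.1 °C

Setting the total heat transfer to zero:
warm ice to 0 °C: 45.5×2.09×(0 − (-15.4)) = 1464.5
  fusion: m_ice L_f = 45.5×334 = 15197
  warm the meltwater: 190.19 T
  water: 4146.6(T − 28.2)
4336.7 T = 116933 − 16661 = 100272
T ≈ 23.12 °C — above 0 °C, consistent with complete melting.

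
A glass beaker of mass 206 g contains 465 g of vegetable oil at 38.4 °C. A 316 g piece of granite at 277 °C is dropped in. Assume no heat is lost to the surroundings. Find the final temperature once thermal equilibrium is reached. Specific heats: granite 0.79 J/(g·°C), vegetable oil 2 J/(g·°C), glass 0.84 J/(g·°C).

Let T be the final temperature. ΣQ_i = 0:
316·0.79·(T − 277) + 465·2·(T − 38.4) + 206·0.84·(T − 38.4) = 0
249.64(T − 277) + 930(T − 38.4) + 173.04(T − 38.4) = 0
(249.64 + 930 + 173.04) T = 249.64·277 + 930·38.4 + 173.04·38.4
T = 111507/1352.7 ≈ 82.43 °C

T_f ≈ 82.4 °C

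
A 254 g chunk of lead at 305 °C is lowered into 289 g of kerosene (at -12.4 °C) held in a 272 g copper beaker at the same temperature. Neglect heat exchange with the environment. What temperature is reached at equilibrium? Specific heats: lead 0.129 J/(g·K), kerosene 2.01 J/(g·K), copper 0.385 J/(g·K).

T_f ≈ 2.1 °C

T_f = Σ m_i c_i T_i / Σ m_i c_i:
T_f = (32.77*305 + 580.89*(-12.4) + 104.72*(-12.4)) / (32.77 + 580.89 + 104.72)
    = 1492.1 / 718.38 ≈ 2.08 °C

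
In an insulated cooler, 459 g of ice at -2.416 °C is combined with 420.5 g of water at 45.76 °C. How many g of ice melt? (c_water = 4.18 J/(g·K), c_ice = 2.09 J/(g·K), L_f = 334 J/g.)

m_melted ≈ 234 g

Water can give up m c ΔT = 420.5×4.18×45.76 = 80432 J before reaching 0 °C.
Of that, 459×2.09×2.416 = 2317.7 J goes to bring the ice to 0 °C, leaving 78114 J.
Fully melting the ice requires m_ice L_f = 459×334 = 153306 J.
78114 J < 153306 J, so only part of the ice melts and the system sits at 0 °C.
m_melted×334 = 78114  ⇒  m_melted ≈ 233.9 g.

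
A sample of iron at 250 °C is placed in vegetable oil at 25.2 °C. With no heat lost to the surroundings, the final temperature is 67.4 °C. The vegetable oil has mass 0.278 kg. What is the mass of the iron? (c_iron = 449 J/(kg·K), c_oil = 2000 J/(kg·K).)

m ≈ 0.286 kg

Energy conservation, ΣQ = 0:
m·449·(67.4 − 250) + 0.278·2000·(67.4 − 25.2) = 0
-81987 m = -23463
m = -23463/-81987 ≈ 0.2862 kg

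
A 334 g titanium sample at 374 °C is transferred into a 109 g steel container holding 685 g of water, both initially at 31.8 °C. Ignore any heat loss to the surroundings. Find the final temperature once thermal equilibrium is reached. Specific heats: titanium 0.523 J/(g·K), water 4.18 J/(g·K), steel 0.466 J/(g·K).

Conservation of energy gives ΣQ = 0:
334×0.523×(T − 374) + 685×4.18×(T − 31.8) + 109×0.466×(T − 31.8) = 0
3088.8 T = 157999
T = 157999 / 3088.8 = 51.2 °C

T_f ≈ 51.2 °C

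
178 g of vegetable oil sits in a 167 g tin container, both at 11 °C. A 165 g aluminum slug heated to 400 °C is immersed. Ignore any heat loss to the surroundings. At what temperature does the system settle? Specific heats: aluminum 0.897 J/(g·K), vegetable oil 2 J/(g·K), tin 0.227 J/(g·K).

T_f ≈ 117.2 °C

With ΣQ=0 the equilibrium temperature is the m·c-weighted mean:
T_f = (148×400 + 356×11 + 37.91×11) / (148 + 356 + 37.91)
    = 63535 / 541.91 ≈ 117.24 °C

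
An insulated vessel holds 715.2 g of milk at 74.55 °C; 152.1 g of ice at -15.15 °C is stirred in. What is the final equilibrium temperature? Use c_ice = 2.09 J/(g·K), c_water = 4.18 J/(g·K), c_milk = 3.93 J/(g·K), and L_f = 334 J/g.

Heat gained plus heat lost sum to zero:
ice -15.15→0 °C: 152.1·2.09·15.15 = 4816; latent heat to melt: 152.1·334 = 50801; meltwater 0→T: 152.1·4.18·T = 635.78 T; milk cools: 715.2·3.93·(T − 74.55) = 2810.7(T − 74.55)
3446.5 T = 209540 − 55617 = 153923
T ≈ 44.66 °C. Since T > 0 °C, the all-ice-melts assumption holds.

T_f ≈ 44.7 °C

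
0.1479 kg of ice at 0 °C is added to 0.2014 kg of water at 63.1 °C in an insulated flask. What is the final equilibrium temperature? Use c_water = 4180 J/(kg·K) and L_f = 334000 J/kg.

Energy conservation, ΣQ = 0:
melt ice: 0.1479·334000 = 49399; warm the meltwater: 618.22 T; water: 841.85(T − 63.1)
1460.1 T = 53121 − 49399 = 3722.3
T ≈ 2.55 °C — above 0 °C, consistent with complete melting.

T_f ≈ 2.5 °C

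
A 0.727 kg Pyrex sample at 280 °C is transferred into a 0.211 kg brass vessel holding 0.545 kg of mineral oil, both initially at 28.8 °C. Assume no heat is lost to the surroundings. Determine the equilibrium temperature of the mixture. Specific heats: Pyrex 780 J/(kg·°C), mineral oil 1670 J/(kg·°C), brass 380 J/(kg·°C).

With ΣQ=0 the equilibrium temperature is the m·c-weighted mean:
T_f = (567.06·280 + 910.15·28.8 + 80.18·28.8) / (567.06 + 910.15 + 80.18)
    = 187298 / 1557.4 ≈ 120.26 °C

T_f ≈ 120.3 °C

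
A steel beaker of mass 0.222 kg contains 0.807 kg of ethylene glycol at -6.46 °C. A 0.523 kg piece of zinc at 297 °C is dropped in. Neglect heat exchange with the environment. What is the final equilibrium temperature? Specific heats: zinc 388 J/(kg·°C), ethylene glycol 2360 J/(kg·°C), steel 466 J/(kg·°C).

T_f ≈ 21.4 °C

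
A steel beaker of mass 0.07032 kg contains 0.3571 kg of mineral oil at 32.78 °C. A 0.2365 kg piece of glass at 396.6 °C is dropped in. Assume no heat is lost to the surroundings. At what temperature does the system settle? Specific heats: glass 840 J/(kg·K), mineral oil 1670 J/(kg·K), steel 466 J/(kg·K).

T_f = Σ m_i c_i T_i / Σ m_i c_i:
T_f = (198.66·396.6 + 596.36·32.78 + 32.77·32.78) / (198.66 + 596.36 + 32.77)
    = 99411 / 827.79 ≈ 120.09 °C

T_f ≈ 120.1 °C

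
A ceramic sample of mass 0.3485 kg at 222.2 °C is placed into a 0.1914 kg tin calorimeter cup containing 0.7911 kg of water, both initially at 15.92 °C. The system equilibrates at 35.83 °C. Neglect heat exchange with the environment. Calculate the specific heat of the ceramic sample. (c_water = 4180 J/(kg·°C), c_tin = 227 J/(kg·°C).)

c ≈ 1030 J/(kg·°C)

Net heat exchanged in the isolated system is zero:
0.3485×c×(35.83 − 222.2) + 0.7911×4180×(35.83 − 15.92) + 0.1914×227×(35.83 − 15.92) = 0
-64.95 c = -66703
c = -66703/-64.95 ≈ 1027 J/(kg·°C)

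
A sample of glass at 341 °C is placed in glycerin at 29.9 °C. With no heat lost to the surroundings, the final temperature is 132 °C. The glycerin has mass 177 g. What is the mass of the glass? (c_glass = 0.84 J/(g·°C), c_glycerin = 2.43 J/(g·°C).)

Heat lost by the glass = heat gained by the glycerin:
m·0.84·(341 − 132) = 177·2.43·(132 − 29.9)
175.56 m = 43914  ⇒  m ≈ 250.1 g

m ≈ 250 g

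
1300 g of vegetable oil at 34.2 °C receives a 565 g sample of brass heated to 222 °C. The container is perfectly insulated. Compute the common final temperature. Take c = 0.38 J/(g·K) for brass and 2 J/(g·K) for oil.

T_f ≈ 48.5 °C

Net heat exchanged in the isolated system is zero:
565*0.38*(T − 222) + 1300*2*(T − 34.2) = 0
(214.7 + 2600) T = 214.7*222 + 2600*34.2
T = 136583/2814.7 ≈ 48.53 °C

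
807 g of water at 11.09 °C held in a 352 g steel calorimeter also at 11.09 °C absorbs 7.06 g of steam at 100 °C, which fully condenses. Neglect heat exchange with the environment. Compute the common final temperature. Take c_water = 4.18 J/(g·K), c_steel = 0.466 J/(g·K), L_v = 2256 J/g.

Taking heat into each body as positive, Σ m c ΔT = 0:
steam→water at 100 °C releases m L_v = 7.06×2256 = 15927; condensed water 100 °C→T: 29.51(T − 100); water warms: 807×4.18×(T − 11.09) = 3373.3(T − 11.09); steel cup: 352×0.466×(T − 11.09) = 164.03(T − 11.09)
3566.8 T = 15927 + 2951.1 + 39229 = 58107
T ≈ 16.29 °C — below 100 °C, confirming all the steam condensed.

T_f ≈ 16.3 °C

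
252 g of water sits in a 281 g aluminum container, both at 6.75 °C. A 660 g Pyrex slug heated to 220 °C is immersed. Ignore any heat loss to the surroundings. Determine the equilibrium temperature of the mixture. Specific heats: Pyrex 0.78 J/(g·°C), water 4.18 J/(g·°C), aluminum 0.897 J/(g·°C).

T_f ≈ 67.1 °C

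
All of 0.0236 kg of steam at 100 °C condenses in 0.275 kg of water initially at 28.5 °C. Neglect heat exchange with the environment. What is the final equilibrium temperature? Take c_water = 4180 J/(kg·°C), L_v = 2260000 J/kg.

T_f ≈ 76.9 °C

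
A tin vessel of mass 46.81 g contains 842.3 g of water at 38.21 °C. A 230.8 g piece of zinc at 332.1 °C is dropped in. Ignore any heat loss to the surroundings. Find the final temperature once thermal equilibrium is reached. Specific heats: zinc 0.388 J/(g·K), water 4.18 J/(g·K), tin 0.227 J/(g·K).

T_f ≈ 45.5 °C

T_f is the heat-capacity-weighted average of the initial temperatures:
T_f = (89.55·332.1 + 3520.8·38.21 + 10.63·38.21) / (89.55 + 3520.8 + 10.63)
    = 164676 / 3621 ≈ 45.48 °C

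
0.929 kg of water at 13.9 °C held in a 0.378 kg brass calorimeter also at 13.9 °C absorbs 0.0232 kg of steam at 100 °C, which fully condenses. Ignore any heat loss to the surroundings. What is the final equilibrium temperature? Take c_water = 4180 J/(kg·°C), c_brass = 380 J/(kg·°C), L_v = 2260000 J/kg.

T_f ≈ 28.6 °C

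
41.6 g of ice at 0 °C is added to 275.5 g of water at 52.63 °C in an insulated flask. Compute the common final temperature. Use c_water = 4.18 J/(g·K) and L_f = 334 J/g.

T_f ≈ 35.2 °C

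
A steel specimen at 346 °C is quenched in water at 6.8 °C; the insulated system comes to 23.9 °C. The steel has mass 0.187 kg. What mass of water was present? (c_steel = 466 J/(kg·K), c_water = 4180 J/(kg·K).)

Taking heat into each body as positive, Σ m c ΔT = 0:
0.187·466·(23.9 − 346) + m·4180·(23.9 − 6.8) = 0
71478 m = 28068
m = 28068/71478 ≈ 0.3927 kg

m ≈ 0.393 kg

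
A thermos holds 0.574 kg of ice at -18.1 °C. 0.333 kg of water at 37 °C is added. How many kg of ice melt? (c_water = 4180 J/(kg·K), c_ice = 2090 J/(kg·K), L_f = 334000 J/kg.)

Water can give up m c ΔT = 0.333×4180×37 = 51502 J before reaching 0 °C.
Of that, 0.574×2090×18.1 = 21714 J goes to bring the ice to 0 °C, leaving 29788 J.
Fully melting the ice requires m_ice L_f = 0.574×334000 = 191716 J.
That's not enough to melt it all — equilibrium is at 0 °C with ice remaining.
Mass melted = 29788/334000 ≈ 0.08919 kg.

m_melted ≈ 0.0892 kg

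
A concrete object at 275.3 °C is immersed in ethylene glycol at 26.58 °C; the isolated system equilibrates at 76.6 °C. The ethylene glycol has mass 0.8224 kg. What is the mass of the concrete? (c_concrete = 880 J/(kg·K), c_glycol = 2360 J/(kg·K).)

Net heat exchanged in the isolated system is zero:
m×880×(76.6 − 275.3) + 0.8224×2360×(76.6 − 26.58) = 0
-174856 m = -97082
m = -97082/-174856 ≈ 0.5552 kg

m ≈ 0.555 kg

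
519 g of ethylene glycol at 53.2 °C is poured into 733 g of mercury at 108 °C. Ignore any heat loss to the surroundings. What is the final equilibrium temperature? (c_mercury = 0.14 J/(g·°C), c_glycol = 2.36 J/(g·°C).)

Energy conservation, ΣQ = 0:
733·0.14·(T − 108) + 519·2.36·(T − 53.2) = 0
(102.62 + 1224.8) T = 102.62·108 + 1224.8·53.2
T = 76244 / 1327.5 = 57.4 °C

T_f ≈ 57.4 °C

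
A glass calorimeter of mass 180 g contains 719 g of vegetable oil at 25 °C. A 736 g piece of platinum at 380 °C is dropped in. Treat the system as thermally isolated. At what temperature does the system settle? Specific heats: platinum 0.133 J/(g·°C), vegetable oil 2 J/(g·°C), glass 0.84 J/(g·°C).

T_f is the heat-capacity-weighted average of the initial temperatures:
T_f = (97.89·380 + 1438·25 + 151.2·25) / (97.89 + 1438 + 151.2)
    = 76927 / 1687.1 ≈ 45.60 °C

T_f ≈ 45.6 °C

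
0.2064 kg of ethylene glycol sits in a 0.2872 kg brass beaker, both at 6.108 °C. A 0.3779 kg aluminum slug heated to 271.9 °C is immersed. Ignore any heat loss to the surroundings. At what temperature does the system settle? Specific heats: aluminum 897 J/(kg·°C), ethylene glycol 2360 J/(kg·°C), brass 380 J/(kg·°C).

T_f ≈ 102.4 °C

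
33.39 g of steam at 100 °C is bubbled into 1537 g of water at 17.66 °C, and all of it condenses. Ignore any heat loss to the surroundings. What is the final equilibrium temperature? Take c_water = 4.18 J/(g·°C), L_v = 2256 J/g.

Energy balance with sensible and latent terms:
steam→water at 100 °C releases m L_v = 33.39×2256 = 75328
  condensate cools 100→T: 33.39×4.18×(T − 100) = 139.57(T − 100)
  original water: 6424.7(T − 17.66)
6564.2 T = 75328 + 13957 + 113459 = 202744
T ≈ 30.89 °C, under the boiling point, so the assumption holds.

T_f ≈ 30.9 °C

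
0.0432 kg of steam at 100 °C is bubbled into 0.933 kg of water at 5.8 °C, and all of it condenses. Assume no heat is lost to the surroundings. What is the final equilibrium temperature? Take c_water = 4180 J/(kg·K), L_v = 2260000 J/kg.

T_f ≈ 33.9 °C

Energy conservation, ΣQ = 0:
condense steam: −0.0432·2260000 = −97632; condensate cools 100→T: 0.0432·4180·(T − 100) = 180.58(T − 100); water warms: 0.933·4180·(T − 5.8) = 3899.9(T − 5.8)
4080.5 T = 97632 + 18058 + 22620 = 138309
T ≈ 33.90 °C, under the boiling point, so the assumption holds.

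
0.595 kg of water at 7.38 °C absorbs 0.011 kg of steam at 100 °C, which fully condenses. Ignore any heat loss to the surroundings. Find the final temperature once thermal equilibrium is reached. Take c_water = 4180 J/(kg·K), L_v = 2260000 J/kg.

T_f ≈ 18.9 °C

Sum of m c ΔT and latent-heat terms is zero:
condense steam: −0.011·2260000 = −24860; condensate cools 100→T: 0.011·4180·(T − 100) = 45.98(T − 100); original water: 2487.1(T − 7.38)
2533.1 T = 24860 + 4598 + 18355 = 47813
T ≈ 18.88 °C (< 100 °C, so full condensation is consistent).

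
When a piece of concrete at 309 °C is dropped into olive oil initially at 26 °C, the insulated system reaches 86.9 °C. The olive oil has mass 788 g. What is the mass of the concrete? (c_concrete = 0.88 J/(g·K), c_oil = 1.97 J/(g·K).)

m ≈ 484 g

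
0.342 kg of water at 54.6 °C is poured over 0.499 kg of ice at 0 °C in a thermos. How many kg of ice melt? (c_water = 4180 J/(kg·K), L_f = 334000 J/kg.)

Cooling the water to 0 °C releases 0.342×4180×54.6 = 78054 J.
Melting all 0.499 kg of ice would need 0.499×334000 = 166666 J.
78054 J < 166666 J, so only part of the ice melts and the system sits at 0 °C.
m_melted×334000 = 78054  ⇒  m_melted ≈ 0.2337 kg.

m_melted ≈ 0.234 kg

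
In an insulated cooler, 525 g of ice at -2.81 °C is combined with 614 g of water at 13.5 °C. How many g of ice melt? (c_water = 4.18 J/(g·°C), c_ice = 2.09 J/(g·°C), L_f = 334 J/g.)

m_melted ≈ 94.5 g

Cooling the water to 0 °C releases 614×4.18×13.5 = 34648 J.
Warming the ice to 0 °C takes 525×2.09×2.81 = 3083.3 J, leaving 31565 J for melting.
To melt every bit of ice: 525×334 = 175350 J.
31565 J < 175350 J, so only part of the ice melts and the system sits at 0 °C.
m_melted×334 = 31565  ⇒  m_melted ≈ 94.51 g.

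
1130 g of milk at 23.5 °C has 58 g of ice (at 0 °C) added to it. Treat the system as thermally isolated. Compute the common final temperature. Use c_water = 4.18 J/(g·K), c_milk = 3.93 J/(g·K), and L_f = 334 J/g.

T_f ≈ 18.1 °C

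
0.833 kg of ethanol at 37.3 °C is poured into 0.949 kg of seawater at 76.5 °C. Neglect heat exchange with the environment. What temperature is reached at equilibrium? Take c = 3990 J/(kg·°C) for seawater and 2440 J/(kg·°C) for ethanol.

Let T be the final temperature. ΣQ_i = 0:
0.949*3990*(T − 76.5) + 0.833*2440*(T − 37.3) = 0
3786.5(T − 76.5) + 2032.5(T − 37.3) = 0
5819 T = 365481
T = 365481 / 5819 = 62.8 °C

T_f ≈ 62.8 °C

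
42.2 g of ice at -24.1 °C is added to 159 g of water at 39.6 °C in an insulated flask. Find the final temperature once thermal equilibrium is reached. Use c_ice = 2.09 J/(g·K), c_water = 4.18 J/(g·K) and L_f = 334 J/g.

Sum of m c ΔT and latent-heat terms is zero:
warm ice to 0 °C: 42.2×2.09×(0 − (-24.1)) = 2125.6; latent heat to melt: 42.2×334 = 14095; warm the meltwater: 176.4 T; water cools: 159×4.18×(T − 39.6) = 664.62(T − 39.6)
841.02 T = 26319 − 16220 = 10099
T ≈ 12.01 °C (positive, so assuming full melt was valid).

T_f ≈ 12.0 °C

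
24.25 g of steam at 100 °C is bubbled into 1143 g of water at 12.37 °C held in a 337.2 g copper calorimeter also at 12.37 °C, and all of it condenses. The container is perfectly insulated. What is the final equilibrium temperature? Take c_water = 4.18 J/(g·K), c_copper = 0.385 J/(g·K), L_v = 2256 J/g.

Let T be the final temperature. ΣQ_i = 0:
steam→water at 100 °C releases m L_v = 24.25×2256 = 54708; condensed water 100 °C→T: 101.36(T − 100); water warms: 1143×4.18×(T − 12.37) = 4777.7(T − 12.37); copper cup: 337.2×0.385×(T − 12.37) = 129.82(T − 12.37)
5008.9 T = 54708 + 10136 + 60707 = 125551
T ≈ 25.07 °C (< 100 °C, so full condensation is consistent).

T_f ≈ 25.1 °C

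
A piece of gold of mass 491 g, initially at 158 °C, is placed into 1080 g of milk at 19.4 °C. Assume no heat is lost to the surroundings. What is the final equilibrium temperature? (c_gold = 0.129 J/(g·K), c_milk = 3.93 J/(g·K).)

T_f ≈ 21.4 °C

Conservation of energy gives ΣQ = 0:
491×0.129×(T − 158) + 1080×3.93×(T − 19.4) = 0
4307.7 T = 92349
T ≈ 21.44 °C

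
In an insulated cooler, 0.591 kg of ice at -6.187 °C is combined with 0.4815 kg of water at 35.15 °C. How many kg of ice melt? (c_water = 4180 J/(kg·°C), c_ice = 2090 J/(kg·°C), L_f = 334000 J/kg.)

Water can give up m c ΔT = 0.4815·4180·35.15 = 70745 J before reaching 0 °C.
Warming the ice to 0 °C takes 0.591·2090·6.187 = 7642.1 J, leaving 63103 J for melting.
To melt every bit of ice: 0.591·334000 = 197394 J.
Since 63103 < 197394 J, not all the ice melts; equilibrium is at 0 °C.
m_melt = 63103 / L_f = 0.1889 kg.

m_melted ≈ 0.189 kg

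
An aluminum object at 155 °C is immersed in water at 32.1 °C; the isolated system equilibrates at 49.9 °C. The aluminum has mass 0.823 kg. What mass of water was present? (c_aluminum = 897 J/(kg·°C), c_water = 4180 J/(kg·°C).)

m ≈ 1.04 kg

Setting the total heat transfer to zero:
0.823·897·(49.9 − 155) + m·4180·(49.9 − 32.1) = 0
74404 m = 77588
m = 77588/74404 ≈ 1.043 kg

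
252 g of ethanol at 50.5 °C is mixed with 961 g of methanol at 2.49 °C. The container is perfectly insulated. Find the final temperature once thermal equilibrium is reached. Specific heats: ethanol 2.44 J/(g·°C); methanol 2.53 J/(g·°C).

T_f ≈ 12.2 °C

Setting the total heat transfer to zero:
252×2.44×(T − 50.5) + 961×2.53×(T − 2.49) = 0
3046.2 T = 37105
T = 37105 / 3046.2 = 12.2 °C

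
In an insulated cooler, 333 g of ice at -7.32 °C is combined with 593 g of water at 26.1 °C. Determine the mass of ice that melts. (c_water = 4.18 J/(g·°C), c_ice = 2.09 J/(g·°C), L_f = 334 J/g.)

m_melted ≈ 178 g

Cooling the water to 0 °C releases 593×4.18×26.1 = 64695 J.
Of that, 333×2.09×7.32 = 5094.5 J goes to bring the ice to 0 °C, leaving 59601 J.
To melt every bit of ice: 333×334 = 111222 J.
That's not enough to melt it all — equilibrium is at 0 °C with ice remaining.
Mass melted = 59601/334 ≈ 178.4 g.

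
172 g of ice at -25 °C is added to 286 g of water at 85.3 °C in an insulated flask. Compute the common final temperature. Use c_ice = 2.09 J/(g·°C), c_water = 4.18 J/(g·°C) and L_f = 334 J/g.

T_f ≈ 18.6 °C

Energy balance with sensible and latent terms:
warm ice to 0 °C: 172×2.09×(0 − (-25)) = 8987; melt ice: 172×334 = 57448; warm the meltwater: 718.96 T; water: 1195.5(T − 85.3)
1914.4 T = 101974 − 66435 = 35539
T ≈ 18.56 °C (positive, so assuming full melt was valid).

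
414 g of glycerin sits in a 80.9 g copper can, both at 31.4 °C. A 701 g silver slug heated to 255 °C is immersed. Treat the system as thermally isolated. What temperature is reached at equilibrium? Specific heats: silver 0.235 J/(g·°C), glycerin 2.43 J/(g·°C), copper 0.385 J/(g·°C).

T_f ≈ 62.0 °C

Setting the total heat transfer to zero:
701·0.235·(T − 255) + 414·2.43·(T − 31.4) + 80.9·0.385·(T − 31.4) = 0
164.73(T − 255) + 1006(T − 31.4) + 31.15(T − 31.4) = 0
(164.73 + 1006 + 31.15) T = 164.73·255 + 1006·31.4 + 31.15·31.4
T = 74574/1201.9 ≈ 62.05 °C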